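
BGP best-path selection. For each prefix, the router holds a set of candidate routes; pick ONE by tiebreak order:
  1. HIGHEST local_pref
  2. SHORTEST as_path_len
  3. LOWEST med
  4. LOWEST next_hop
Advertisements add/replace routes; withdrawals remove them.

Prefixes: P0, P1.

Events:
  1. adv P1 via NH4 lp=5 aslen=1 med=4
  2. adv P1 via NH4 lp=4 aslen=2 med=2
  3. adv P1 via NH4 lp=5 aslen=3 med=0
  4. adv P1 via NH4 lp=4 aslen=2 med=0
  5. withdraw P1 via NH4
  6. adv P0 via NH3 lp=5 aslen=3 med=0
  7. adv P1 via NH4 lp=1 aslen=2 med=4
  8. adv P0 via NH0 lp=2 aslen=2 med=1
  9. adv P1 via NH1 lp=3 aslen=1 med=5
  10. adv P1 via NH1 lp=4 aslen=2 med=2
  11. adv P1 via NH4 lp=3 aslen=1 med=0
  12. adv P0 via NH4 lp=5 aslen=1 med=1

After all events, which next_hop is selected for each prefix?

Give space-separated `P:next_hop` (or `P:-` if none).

Answer: P0:NH4 P1:NH1

Derivation:
Op 1: best P0=- P1=NH4
Op 2: best P0=- P1=NH4
Op 3: best P0=- P1=NH4
Op 4: best P0=- P1=NH4
Op 5: best P0=- P1=-
Op 6: best P0=NH3 P1=-
Op 7: best P0=NH3 P1=NH4
Op 8: best P0=NH3 P1=NH4
Op 9: best P0=NH3 P1=NH1
Op 10: best P0=NH3 P1=NH1
Op 11: best P0=NH3 P1=NH1
Op 12: best P0=NH4 P1=NH1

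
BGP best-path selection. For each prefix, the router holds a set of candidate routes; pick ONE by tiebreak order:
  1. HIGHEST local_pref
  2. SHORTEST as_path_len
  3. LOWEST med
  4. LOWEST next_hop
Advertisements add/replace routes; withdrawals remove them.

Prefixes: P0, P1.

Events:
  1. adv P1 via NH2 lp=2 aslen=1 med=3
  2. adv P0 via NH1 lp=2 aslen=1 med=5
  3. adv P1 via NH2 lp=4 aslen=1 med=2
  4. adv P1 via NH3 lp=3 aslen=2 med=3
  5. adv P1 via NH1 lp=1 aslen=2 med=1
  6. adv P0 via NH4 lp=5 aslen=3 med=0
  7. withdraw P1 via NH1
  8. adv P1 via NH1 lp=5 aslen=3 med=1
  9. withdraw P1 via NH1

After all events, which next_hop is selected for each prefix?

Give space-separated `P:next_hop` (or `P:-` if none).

Op 1: best P0=- P1=NH2
Op 2: best P0=NH1 P1=NH2
Op 3: best P0=NH1 P1=NH2
Op 4: best P0=NH1 P1=NH2
Op 5: best P0=NH1 P1=NH2
Op 6: best P0=NH4 P1=NH2
Op 7: best P0=NH4 P1=NH2
Op 8: best P0=NH4 P1=NH1
Op 9: best P0=NH4 P1=NH2

Answer: P0:NH4 P1:NH2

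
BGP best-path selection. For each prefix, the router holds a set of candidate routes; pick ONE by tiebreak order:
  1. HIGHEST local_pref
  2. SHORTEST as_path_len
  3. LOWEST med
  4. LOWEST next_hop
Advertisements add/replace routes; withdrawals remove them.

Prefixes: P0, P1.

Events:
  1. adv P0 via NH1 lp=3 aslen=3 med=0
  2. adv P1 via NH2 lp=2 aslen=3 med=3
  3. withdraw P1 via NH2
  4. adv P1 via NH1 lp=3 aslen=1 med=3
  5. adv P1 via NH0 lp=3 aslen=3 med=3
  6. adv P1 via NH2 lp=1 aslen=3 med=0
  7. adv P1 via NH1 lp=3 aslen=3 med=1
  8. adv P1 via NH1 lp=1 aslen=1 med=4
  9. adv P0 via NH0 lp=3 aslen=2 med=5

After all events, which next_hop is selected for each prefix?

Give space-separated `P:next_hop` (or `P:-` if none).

Op 1: best P0=NH1 P1=-
Op 2: best P0=NH1 P1=NH2
Op 3: best P0=NH1 P1=-
Op 4: best P0=NH1 P1=NH1
Op 5: best P0=NH1 P1=NH1
Op 6: best P0=NH1 P1=NH1
Op 7: best P0=NH1 P1=NH1
Op 8: best P0=NH1 P1=NH0
Op 9: best P0=NH0 P1=NH0

Answer: P0:NH0 P1:NH0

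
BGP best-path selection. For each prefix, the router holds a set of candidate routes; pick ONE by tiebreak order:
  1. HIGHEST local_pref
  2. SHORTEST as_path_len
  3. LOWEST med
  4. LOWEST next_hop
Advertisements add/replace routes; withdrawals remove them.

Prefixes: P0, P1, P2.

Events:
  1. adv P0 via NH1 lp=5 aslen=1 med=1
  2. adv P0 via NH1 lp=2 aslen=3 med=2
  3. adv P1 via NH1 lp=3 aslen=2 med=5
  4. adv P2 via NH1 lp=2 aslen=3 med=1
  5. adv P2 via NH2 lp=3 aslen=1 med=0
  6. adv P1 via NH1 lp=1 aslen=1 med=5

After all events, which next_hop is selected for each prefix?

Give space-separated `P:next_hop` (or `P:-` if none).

Answer: P0:NH1 P1:NH1 P2:NH2

Derivation:
Op 1: best P0=NH1 P1=- P2=-
Op 2: best P0=NH1 P1=- P2=-
Op 3: best P0=NH1 P1=NH1 P2=-
Op 4: best P0=NH1 P1=NH1 P2=NH1
Op 5: best P0=NH1 P1=NH1 P2=NH2
Op 6: best P0=NH1 P1=NH1 P2=NH2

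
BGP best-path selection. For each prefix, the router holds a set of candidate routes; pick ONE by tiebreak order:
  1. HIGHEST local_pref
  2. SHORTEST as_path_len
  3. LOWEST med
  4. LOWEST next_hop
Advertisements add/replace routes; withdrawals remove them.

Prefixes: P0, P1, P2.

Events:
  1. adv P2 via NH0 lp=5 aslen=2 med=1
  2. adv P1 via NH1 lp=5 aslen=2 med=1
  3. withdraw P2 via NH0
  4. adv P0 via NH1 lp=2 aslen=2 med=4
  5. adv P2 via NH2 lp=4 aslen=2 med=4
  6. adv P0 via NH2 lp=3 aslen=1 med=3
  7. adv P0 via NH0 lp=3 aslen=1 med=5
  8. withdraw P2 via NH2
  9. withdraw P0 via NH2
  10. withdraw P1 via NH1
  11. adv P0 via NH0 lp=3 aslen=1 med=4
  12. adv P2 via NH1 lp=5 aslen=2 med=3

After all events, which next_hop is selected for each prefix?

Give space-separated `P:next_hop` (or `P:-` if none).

Op 1: best P0=- P1=- P2=NH0
Op 2: best P0=- P1=NH1 P2=NH0
Op 3: best P0=- P1=NH1 P2=-
Op 4: best P0=NH1 P1=NH1 P2=-
Op 5: best P0=NH1 P1=NH1 P2=NH2
Op 6: best P0=NH2 P1=NH1 P2=NH2
Op 7: best P0=NH2 P1=NH1 P2=NH2
Op 8: best P0=NH2 P1=NH1 P2=-
Op 9: best P0=NH0 P1=NH1 P2=-
Op 10: best P0=NH0 P1=- P2=-
Op 11: best P0=NH0 P1=- P2=-
Op 12: best P0=NH0 P1=- P2=NH1

Answer: P0:NH0 P1:- P2:NH1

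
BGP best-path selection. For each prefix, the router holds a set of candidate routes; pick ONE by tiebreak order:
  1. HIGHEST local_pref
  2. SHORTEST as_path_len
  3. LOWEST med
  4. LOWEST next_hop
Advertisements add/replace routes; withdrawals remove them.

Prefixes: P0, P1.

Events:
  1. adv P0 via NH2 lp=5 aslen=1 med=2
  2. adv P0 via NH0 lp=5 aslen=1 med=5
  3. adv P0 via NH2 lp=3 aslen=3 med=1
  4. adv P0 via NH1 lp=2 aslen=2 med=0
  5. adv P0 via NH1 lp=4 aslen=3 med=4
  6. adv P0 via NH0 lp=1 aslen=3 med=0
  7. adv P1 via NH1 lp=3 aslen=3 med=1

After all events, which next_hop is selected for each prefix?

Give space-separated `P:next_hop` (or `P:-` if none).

Answer: P0:NH1 P1:NH1

Derivation:
Op 1: best P0=NH2 P1=-
Op 2: best P0=NH2 P1=-
Op 3: best P0=NH0 P1=-
Op 4: best P0=NH0 P1=-
Op 5: best P0=NH0 P1=-
Op 6: best P0=NH1 P1=-
Op 7: best P0=NH1 P1=NH1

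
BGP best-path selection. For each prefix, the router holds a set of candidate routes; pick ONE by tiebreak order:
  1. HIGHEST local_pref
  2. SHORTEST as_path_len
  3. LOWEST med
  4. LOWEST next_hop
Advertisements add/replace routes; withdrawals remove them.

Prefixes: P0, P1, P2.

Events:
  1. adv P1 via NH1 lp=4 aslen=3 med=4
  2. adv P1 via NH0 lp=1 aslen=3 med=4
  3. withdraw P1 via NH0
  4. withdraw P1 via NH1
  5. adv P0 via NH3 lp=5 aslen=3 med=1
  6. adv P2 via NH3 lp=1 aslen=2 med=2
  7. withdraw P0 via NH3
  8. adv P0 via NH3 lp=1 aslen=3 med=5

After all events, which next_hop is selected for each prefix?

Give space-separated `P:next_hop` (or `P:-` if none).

Answer: P0:NH3 P1:- P2:NH3

Derivation:
Op 1: best P0=- P1=NH1 P2=-
Op 2: best P0=- P1=NH1 P2=-
Op 3: best P0=- P1=NH1 P2=-
Op 4: best P0=- P1=- P2=-
Op 5: best P0=NH3 P1=- P2=-
Op 6: best P0=NH3 P1=- P2=NH3
Op 7: best P0=- P1=- P2=NH3
Op 8: best P0=NH3 P1=- P2=NH3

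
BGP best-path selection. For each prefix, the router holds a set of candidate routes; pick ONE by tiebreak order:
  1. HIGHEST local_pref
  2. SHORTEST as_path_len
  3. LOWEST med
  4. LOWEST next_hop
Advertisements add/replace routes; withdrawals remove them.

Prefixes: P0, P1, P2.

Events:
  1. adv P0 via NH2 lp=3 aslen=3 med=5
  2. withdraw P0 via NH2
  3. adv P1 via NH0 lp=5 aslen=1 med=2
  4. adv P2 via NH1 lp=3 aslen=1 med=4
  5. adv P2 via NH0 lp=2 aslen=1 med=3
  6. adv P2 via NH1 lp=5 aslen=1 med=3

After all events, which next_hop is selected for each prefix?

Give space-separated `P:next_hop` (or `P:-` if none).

Answer: P0:- P1:NH0 P2:NH1

Derivation:
Op 1: best P0=NH2 P1=- P2=-
Op 2: best P0=- P1=- P2=-
Op 3: best P0=- P1=NH0 P2=-
Op 4: best P0=- P1=NH0 P2=NH1
Op 5: best P0=- P1=NH0 P2=NH1
Op 6: best P0=- P1=NH0 P2=NH1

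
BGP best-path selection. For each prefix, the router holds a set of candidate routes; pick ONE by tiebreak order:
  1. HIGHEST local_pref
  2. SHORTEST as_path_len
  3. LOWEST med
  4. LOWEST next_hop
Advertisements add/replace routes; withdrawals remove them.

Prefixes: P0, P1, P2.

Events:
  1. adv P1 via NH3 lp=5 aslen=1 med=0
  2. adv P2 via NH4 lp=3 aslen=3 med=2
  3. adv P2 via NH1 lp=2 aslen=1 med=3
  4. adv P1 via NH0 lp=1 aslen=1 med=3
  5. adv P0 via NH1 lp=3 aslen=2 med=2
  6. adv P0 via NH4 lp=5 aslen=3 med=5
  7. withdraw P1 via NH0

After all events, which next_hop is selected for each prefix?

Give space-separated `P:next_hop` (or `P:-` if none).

Op 1: best P0=- P1=NH3 P2=-
Op 2: best P0=- P1=NH3 P2=NH4
Op 3: best P0=- P1=NH3 P2=NH4
Op 4: best P0=- P1=NH3 P2=NH4
Op 5: best P0=NH1 P1=NH3 P2=NH4
Op 6: best P0=NH4 P1=NH3 P2=NH4
Op 7: best P0=NH4 P1=NH3 P2=NH4

Answer: P0:NH4 P1:NH3 P2:NH4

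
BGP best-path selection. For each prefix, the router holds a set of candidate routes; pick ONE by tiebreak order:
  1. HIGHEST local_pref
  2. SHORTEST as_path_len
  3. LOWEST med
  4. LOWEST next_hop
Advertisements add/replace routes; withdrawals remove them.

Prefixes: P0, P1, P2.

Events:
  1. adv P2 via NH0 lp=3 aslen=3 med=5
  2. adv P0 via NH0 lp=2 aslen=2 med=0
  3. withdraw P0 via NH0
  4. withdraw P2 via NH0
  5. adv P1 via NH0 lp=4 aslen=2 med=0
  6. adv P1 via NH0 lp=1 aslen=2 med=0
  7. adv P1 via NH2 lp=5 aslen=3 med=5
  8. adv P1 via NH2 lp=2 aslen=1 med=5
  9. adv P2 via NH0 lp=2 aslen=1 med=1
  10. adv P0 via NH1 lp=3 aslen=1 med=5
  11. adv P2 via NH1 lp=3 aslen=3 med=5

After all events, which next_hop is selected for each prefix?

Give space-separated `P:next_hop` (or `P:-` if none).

Op 1: best P0=- P1=- P2=NH0
Op 2: best P0=NH0 P1=- P2=NH0
Op 3: best P0=- P1=- P2=NH0
Op 4: best P0=- P1=- P2=-
Op 5: best P0=- P1=NH0 P2=-
Op 6: best P0=- P1=NH0 P2=-
Op 7: best P0=- P1=NH2 P2=-
Op 8: best P0=- P1=NH2 P2=-
Op 9: best P0=- P1=NH2 P2=NH0
Op 10: best P0=NH1 P1=NH2 P2=NH0
Op 11: best P0=NH1 P1=NH2 P2=NH1

Answer: P0:NH1 P1:NH2 P2:NH1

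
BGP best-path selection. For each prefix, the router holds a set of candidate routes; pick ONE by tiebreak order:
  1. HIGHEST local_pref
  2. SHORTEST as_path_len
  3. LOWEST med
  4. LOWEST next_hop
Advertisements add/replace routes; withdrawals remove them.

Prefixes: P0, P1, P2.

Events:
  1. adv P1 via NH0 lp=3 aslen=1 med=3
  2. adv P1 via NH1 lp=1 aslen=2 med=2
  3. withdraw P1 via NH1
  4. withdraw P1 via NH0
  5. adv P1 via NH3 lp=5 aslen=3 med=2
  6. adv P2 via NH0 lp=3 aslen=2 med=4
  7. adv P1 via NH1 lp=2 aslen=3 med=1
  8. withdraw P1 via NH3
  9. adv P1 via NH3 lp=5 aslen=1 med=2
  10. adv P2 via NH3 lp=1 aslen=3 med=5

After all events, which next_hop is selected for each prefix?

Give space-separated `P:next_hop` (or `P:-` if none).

Answer: P0:- P1:NH3 P2:NH0

Derivation:
Op 1: best P0=- P1=NH0 P2=-
Op 2: best P0=- P1=NH0 P2=-
Op 3: best P0=- P1=NH0 P2=-
Op 4: best P0=- P1=- P2=-
Op 5: best P0=- P1=NH3 P2=-
Op 6: best P0=- P1=NH3 P2=NH0
Op 7: best P0=- P1=NH3 P2=NH0
Op 8: best P0=- P1=NH1 P2=NH0
Op 9: best P0=- P1=NH3 P2=NH0
Op 10: best P0=- P1=NH3 P2=NH0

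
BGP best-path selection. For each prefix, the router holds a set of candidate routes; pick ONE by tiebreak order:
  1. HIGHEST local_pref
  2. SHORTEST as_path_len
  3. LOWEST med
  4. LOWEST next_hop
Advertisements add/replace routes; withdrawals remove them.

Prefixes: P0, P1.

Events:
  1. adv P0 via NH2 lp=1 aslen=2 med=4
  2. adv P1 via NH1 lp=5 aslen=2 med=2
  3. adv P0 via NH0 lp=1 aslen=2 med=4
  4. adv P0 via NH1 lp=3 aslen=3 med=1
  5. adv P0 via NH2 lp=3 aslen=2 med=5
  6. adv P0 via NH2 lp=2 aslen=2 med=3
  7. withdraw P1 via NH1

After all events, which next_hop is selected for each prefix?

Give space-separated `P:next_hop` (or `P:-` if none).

Answer: P0:NH1 P1:-

Derivation:
Op 1: best P0=NH2 P1=-
Op 2: best P0=NH2 P1=NH1
Op 3: best P0=NH0 P1=NH1
Op 4: best P0=NH1 P1=NH1
Op 5: best P0=NH2 P1=NH1
Op 6: best P0=NH1 P1=NH1
Op 7: best P0=NH1 P1=-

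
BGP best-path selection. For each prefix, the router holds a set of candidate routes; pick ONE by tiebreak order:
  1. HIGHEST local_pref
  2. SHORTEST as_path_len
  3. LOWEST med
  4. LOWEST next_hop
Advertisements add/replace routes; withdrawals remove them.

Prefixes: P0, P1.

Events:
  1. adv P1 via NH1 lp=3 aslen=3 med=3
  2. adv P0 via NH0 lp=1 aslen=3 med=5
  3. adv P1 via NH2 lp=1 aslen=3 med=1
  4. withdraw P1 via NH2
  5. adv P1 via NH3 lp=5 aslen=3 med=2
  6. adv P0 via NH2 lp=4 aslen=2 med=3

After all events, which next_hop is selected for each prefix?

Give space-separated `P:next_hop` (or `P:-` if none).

Answer: P0:NH2 P1:NH3

Derivation:
Op 1: best P0=- P1=NH1
Op 2: best P0=NH0 P1=NH1
Op 3: best P0=NH0 P1=NH1
Op 4: best P0=NH0 P1=NH1
Op 5: best P0=NH0 P1=NH3
Op 6: best P0=NH2 P1=NH3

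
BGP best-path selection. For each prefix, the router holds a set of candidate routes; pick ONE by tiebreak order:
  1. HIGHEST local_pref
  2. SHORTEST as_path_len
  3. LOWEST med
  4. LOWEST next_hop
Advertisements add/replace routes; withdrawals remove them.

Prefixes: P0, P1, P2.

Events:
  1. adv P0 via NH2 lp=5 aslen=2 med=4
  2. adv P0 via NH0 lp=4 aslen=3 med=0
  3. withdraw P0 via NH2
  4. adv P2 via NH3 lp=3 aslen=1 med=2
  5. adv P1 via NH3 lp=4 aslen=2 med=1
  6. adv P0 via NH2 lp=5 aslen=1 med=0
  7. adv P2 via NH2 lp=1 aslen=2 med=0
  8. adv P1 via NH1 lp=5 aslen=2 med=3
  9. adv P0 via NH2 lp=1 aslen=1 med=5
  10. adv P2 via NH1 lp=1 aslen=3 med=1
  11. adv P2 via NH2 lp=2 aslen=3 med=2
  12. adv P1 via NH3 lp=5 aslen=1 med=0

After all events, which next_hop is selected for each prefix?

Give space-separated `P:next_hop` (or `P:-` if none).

Op 1: best P0=NH2 P1=- P2=-
Op 2: best P0=NH2 P1=- P2=-
Op 3: best P0=NH0 P1=- P2=-
Op 4: best P0=NH0 P1=- P2=NH3
Op 5: best P0=NH0 P1=NH3 P2=NH3
Op 6: best P0=NH2 P1=NH3 P2=NH3
Op 7: best P0=NH2 P1=NH3 P2=NH3
Op 8: best P0=NH2 P1=NH1 P2=NH3
Op 9: best P0=NH0 P1=NH1 P2=NH3
Op 10: best P0=NH0 P1=NH1 P2=NH3
Op 11: best P0=NH0 P1=NH1 P2=NH3
Op 12: best P0=NH0 P1=NH3 P2=NH3

Answer: P0:NH0 P1:NH3 P2:NH3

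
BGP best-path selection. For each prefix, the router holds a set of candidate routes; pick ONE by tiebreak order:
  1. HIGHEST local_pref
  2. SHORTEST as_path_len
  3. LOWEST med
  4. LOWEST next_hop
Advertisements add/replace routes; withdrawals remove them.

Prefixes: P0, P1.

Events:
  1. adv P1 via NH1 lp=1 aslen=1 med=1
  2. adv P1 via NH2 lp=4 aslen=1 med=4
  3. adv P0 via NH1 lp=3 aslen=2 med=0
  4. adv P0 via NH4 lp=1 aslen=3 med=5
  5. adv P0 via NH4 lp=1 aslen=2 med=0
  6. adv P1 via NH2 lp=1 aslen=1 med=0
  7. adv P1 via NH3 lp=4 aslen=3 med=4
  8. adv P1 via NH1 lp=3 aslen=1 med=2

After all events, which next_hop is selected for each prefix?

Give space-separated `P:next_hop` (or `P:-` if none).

Op 1: best P0=- P1=NH1
Op 2: best P0=- P1=NH2
Op 3: best P0=NH1 P1=NH2
Op 4: best P0=NH1 P1=NH2
Op 5: best P0=NH1 P1=NH2
Op 6: best P0=NH1 P1=NH2
Op 7: best P0=NH1 P1=NH3
Op 8: best P0=NH1 P1=NH3

Answer: P0:NH1 P1:NH3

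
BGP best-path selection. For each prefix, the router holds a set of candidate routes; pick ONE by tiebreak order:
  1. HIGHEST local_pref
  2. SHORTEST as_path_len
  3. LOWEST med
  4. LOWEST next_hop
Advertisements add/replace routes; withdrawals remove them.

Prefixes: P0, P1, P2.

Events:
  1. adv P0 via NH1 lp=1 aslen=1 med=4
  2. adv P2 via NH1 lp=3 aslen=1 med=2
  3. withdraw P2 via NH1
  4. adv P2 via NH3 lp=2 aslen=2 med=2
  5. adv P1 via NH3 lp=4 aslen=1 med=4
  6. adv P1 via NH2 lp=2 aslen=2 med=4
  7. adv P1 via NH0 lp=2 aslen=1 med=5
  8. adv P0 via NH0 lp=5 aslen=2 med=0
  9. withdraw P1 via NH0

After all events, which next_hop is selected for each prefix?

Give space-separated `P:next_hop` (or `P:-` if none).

Op 1: best P0=NH1 P1=- P2=-
Op 2: best P0=NH1 P1=- P2=NH1
Op 3: best P0=NH1 P1=- P2=-
Op 4: best P0=NH1 P1=- P2=NH3
Op 5: best P0=NH1 P1=NH3 P2=NH3
Op 6: best P0=NH1 P1=NH3 P2=NH3
Op 7: best P0=NH1 P1=NH3 P2=NH3
Op 8: best P0=NH0 P1=NH3 P2=NH3
Op 9: best P0=NH0 P1=NH3 P2=NH3

Answer: P0:NH0 P1:NH3 P2:NH3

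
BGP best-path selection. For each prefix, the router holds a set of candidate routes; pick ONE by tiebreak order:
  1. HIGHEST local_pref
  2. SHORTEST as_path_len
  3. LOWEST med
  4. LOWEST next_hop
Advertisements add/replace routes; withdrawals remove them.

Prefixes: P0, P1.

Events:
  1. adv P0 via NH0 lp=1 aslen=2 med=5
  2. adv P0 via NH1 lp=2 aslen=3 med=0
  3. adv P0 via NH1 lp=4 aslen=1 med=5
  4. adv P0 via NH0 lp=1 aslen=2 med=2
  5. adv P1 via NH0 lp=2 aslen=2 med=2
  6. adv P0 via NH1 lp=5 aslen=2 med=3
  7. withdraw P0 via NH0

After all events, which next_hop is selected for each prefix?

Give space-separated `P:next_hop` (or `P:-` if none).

Answer: P0:NH1 P1:NH0

Derivation:
Op 1: best P0=NH0 P1=-
Op 2: best P0=NH1 P1=-
Op 3: best P0=NH1 P1=-
Op 4: best P0=NH1 P1=-
Op 5: best P0=NH1 P1=NH0
Op 6: best P0=NH1 P1=NH0
Op 7: best P0=NH1 P1=NH0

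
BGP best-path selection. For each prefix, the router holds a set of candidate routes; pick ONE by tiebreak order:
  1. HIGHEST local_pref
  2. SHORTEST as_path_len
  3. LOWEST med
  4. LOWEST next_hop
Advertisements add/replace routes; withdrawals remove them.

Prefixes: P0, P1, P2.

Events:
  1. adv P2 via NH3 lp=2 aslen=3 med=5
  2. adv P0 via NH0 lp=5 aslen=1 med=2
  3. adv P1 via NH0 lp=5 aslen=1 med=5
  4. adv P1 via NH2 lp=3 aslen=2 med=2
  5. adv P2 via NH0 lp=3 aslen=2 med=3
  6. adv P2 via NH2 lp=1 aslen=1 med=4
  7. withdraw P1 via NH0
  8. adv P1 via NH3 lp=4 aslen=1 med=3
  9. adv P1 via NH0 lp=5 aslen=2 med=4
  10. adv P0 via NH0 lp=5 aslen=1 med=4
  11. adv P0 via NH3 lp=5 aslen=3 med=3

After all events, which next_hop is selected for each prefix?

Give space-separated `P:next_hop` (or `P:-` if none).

Op 1: best P0=- P1=- P2=NH3
Op 2: best P0=NH0 P1=- P2=NH3
Op 3: best P0=NH0 P1=NH0 P2=NH3
Op 4: best P0=NH0 P1=NH0 P2=NH3
Op 5: best P0=NH0 P1=NH0 P2=NH0
Op 6: best P0=NH0 P1=NH0 P2=NH0
Op 7: best P0=NH0 P1=NH2 P2=NH0
Op 8: best P0=NH0 P1=NH3 P2=NH0
Op 9: best P0=NH0 P1=NH0 P2=NH0
Op 10: best P0=NH0 P1=NH0 P2=NH0
Op 11: best P0=NH0 P1=NH0 P2=NH0

Answer: P0:NH0 P1:NH0 P2:NH0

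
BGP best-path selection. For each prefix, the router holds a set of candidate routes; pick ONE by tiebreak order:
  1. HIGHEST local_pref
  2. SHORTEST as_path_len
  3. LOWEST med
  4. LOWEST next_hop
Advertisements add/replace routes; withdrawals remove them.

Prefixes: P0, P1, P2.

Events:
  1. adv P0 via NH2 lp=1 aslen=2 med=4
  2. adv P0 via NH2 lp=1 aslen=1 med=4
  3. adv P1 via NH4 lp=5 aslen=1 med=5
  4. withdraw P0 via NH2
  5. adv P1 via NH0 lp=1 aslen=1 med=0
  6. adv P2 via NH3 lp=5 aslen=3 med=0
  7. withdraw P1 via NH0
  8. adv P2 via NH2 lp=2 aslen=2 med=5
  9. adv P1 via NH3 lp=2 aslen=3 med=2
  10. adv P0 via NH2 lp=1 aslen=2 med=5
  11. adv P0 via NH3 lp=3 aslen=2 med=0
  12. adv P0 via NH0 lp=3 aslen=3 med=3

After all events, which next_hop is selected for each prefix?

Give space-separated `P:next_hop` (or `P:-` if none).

Op 1: best P0=NH2 P1=- P2=-
Op 2: best P0=NH2 P1=- P2=-
Op 3: best P0=NH2 P1=NH4 P2=-
Op 4: best P0=- P1=NH4 P2=-
Op 5: best P0=- P1=NH4 P2=-
Op 6: best P0=- P1=NH4 P2=NH3
Op 7: best P0=- P1=NH4 P2=NH3
Op 8: best P0=- P1=NH4 P2=NH3
Op 9: best P0=- P1=NH4 P2=NH3
Op 10: best P0=NH2 P1=NH4 P2=NH3
Op 11: best P0=NH3 P1=NH4 P2=NH3
Op 12: best P0=NH3 P1=NH4 P2=NH3

Answer: P0:NH3 P1:NH4 P2:NH3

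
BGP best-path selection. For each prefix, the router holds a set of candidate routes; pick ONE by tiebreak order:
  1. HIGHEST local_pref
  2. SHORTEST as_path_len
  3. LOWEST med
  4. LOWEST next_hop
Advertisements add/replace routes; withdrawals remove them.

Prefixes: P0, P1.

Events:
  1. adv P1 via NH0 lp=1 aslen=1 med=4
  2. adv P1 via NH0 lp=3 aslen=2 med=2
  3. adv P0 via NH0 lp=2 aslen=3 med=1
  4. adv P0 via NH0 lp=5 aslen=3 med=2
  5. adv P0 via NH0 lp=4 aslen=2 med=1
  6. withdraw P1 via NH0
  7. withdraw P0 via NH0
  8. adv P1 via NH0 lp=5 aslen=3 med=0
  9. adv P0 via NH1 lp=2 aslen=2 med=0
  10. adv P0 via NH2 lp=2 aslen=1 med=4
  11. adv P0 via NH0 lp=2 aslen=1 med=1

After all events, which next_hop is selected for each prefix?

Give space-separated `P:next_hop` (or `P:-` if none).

Answer: P0:NH0 P1:NH0

Derivation:
Op 1: best P0=- P1=NH0
Op 2: best P0=- P1=NH0
Op 3: best P0=NH0 P1=NH0
Op 4: best P0=NH0 P1=NH0
Op 5: best P0=NH0 P1=NH0
Op 6: best P0=NH0 P1=-
Op 7: best P0=- P1=-
Op 8: best P0=- P1=NH0
Op 9: best P0=NH1 P1=NH0
Op 10: best P0=NH2 P1=NH0
Op 11: best P0=NH0 P1=NH0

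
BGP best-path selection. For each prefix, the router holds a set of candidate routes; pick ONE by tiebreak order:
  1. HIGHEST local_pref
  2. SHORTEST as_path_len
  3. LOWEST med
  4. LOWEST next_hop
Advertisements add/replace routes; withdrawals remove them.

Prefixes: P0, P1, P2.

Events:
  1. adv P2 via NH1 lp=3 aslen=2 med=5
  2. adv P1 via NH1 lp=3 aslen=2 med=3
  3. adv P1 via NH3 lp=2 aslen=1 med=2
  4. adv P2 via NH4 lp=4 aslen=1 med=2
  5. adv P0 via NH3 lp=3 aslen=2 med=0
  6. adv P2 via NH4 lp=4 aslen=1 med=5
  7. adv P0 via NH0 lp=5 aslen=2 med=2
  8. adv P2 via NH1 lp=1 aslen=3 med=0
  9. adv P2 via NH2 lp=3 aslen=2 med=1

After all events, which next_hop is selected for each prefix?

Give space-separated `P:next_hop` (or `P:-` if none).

Answer: P0:NH0 P1:NH1 P2:NH4

Derivation:
Op 1: best P0=- P1=- P2=NH1
Op 2: best P0=- P1=NH1 P2=NH1
Op 3: best P0=- P1=NH1 P2=NH1
Op 4: best P0=- P1=NH1 P2=NH4
Op 5: best P0=NH3 P1=NH1 P2=NH4
Op 6: best P0=NH3 P1=NH1 P2=NH4
Op 7: best P0=NH0 P1=NH1 P2=NH4
Op 8: best P0=NH0 P1=NH1 P2=NH4
Op 9: best P0=NH0 P1=NH1 P2=NH4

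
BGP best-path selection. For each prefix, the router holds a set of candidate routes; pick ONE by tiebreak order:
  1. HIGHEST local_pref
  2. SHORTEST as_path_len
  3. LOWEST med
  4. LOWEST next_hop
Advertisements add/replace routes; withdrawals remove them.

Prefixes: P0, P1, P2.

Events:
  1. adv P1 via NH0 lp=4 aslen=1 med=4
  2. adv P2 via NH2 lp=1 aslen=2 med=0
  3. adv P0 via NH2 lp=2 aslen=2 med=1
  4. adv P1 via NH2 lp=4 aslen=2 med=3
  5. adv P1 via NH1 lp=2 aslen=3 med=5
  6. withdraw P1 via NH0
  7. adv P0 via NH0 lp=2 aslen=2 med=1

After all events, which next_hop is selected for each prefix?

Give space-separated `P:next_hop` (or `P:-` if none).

Op 1: best P0=- P1=NH0 P2=-
Op 2: best P0=- P1=NH0 P2=NH2
Op 3: best P0=NH2 P1=NH0 P2=NH2
Op 4: best P0=NH2 P1=NH0 P2=NH2
Op 5: best P0=NH2 P1=NH0 P2=NH2
Op 6: best P0=NH2 P1=NH2 P2=NH2
Op 7: best P0=NH0 P1=NH2 P2=NH2

Answer: P0:NH0 P1:NH2 P2:NH2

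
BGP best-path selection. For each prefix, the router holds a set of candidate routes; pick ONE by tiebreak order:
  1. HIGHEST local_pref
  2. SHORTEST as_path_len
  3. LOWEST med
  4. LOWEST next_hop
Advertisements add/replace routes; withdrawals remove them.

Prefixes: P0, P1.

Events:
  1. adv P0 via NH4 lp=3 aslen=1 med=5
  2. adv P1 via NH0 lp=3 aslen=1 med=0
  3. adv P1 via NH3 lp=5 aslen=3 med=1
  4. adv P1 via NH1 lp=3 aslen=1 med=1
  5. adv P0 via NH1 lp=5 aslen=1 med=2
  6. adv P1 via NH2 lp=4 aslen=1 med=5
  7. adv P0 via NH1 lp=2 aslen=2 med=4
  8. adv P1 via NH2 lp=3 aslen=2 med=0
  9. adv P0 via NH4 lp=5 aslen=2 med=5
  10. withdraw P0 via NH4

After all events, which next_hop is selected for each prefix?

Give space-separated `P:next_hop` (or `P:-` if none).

Op 1: best P0=NH4 P1=-
Op 2: best P0=NH4 P1=NH0
Op 3: best P0=NH4 P1=NH3
Op 4: best P0=NH4 P1=NH3
Op 5: best P0=NH1 P1=NH3
Op 6: best P0=NH1 P1=NH3
Op 7: best P0=NH4 P1=NH3
Op 8: best P0=NH4 P1=NH3
Op 9: best P0=NH4 P1=NH3
Op 10: best P0=NH1 P1=NH3

Answer: P0:NH1 P1:NH3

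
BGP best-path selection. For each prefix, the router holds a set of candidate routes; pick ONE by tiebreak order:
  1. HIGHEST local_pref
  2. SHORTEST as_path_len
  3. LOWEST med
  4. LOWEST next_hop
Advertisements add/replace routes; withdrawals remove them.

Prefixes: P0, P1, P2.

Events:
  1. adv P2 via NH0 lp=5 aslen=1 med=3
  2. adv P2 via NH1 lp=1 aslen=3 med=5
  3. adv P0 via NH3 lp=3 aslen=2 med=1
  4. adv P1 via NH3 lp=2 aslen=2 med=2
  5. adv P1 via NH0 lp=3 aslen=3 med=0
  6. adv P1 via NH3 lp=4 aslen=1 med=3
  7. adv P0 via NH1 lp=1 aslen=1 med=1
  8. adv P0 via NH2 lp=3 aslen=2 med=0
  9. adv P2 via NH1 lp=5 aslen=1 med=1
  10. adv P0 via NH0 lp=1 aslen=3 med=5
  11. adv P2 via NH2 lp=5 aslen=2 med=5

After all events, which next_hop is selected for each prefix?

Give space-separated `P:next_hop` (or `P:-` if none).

Answer: P0:NH2 P1:NH3 P2:NH1

Derivation:
Op 1: best P0=- P1=- P2=NH0
Op 2: best P0=- P1=- P2=NH0
Op 3: best P0=NH3 P1=- P2=NH0
Op 4: best P0=NH3 P1=NH3 P2=NH0
Op 5: best P0=NH3 P1=NH0 P2=NH0
Op 6: best P0=NH3 P1=NH3 P2=NH0
Op 7: best P0=NH3 P1=NH3 P2=NH0
Op 8: best P0=NH2 P1=NH3 P2=NH0
Op 9: best P0=NH2 P1=NH3 P2=NH1
Op 10: best P0=NH2 P1=NH3 P2=NH1
Op 11: best P0=NH2 P1=NH3 P2=NH1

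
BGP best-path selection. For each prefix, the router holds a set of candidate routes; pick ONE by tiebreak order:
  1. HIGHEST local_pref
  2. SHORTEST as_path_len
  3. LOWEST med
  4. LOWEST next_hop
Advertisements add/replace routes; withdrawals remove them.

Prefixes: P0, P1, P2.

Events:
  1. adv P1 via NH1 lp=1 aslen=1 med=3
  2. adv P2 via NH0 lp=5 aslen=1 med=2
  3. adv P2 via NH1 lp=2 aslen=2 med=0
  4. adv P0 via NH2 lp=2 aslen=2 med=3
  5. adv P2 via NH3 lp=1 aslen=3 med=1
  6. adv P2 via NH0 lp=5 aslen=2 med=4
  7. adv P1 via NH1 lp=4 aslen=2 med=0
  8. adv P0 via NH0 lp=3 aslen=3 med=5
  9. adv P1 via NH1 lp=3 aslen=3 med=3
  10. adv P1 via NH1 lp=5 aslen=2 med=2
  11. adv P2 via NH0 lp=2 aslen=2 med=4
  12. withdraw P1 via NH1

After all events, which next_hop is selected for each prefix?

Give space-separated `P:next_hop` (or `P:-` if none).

Answer: P0:NH0 P1:- P2:NH1

Derivation:
Op 1: best P0=- P1=NH1 P2=-
Op 2: best P0=- P1=NH1 P2=NH0
Op 3: best P0=- P1=NH1 P2=NH0
Op 4: best P0=NH2 P1=NH1 P2=NH0
Op 5: best P0=NH2 P1=NH1 P2=NH0
Op 6: best P0=NH2 P1=NH1 P2=NH0
Op 7: best P0=NH2 P1=NH1 P2=NH0
Op 8: best P0=NH0 P1=NH1 P2=NH0
Op 9: best P0=NH0 P1=NH1 P2=NH0
Op 10: best P0=NH0 P1=NH1 P2=NH0
Op 11: best P0=NH0 P1=NH1 P2=NH1
Op 12: best P0=NH0 P1=- P2=NH1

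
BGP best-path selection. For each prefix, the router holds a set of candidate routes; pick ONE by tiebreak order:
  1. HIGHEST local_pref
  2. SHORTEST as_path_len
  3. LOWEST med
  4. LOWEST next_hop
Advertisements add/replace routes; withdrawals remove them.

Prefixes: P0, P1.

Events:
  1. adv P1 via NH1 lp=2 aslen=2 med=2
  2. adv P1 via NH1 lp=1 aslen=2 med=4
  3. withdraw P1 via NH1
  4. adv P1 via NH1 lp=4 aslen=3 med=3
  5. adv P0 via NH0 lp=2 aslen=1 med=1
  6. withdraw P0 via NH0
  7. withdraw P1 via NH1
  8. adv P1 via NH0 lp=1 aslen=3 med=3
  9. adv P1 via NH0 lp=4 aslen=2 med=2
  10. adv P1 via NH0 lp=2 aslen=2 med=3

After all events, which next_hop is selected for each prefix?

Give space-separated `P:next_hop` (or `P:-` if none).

Op 1: best P0=- P1=NH1
Op 2: best P0=- P1=NH1
Op 3: best P0=- P1=-
Op 4: best P0=- P1=NH1
Op 5: best P0=NH0 P1=NH1
Op 6: best P0=- P1=NH1
Op 7: best P0=- P1=-
Op 8: best P0=- P1=NH0
Op 9: best P0=- P1=NH0
Op 10: best P0=- P1=NH0

Answer: P0:- P1:NH0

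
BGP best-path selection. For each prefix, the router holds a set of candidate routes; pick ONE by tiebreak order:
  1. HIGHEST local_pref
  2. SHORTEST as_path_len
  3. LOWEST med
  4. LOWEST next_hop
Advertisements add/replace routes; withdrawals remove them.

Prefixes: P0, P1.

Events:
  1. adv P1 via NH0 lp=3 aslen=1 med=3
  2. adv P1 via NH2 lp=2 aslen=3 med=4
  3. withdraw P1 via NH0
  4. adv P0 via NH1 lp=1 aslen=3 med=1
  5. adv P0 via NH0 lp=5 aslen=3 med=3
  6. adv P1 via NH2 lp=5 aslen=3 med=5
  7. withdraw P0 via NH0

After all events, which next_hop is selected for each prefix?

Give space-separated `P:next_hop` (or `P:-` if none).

Answer: P0:NH1 P1:NH2

Derivation:
Op 1: best P0=- P1=NH0
Op 2: best P0=- P1=NH0
Op 3: best P0=- P1=NH2
Op 4: best P0=NH1 P1=NH2
Op 5: best P0=NH0 P1=NH2
Op 6: best P0=NH0 P1=NH2
Op 7: best P0=NH1 P1=NH2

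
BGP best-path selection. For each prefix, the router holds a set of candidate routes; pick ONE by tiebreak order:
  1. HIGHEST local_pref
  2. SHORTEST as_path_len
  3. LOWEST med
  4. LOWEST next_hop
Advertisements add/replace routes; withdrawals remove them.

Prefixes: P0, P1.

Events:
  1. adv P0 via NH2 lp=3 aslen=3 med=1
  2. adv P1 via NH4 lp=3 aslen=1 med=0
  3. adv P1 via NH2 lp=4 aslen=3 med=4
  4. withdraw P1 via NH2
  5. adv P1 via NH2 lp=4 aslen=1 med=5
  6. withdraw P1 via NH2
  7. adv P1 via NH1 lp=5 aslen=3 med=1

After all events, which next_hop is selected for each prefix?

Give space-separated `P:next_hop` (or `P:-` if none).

Op 1: best P0=NH2 P1=-
Op 2: best P0=NH2 P1=NH4
Op 3: best P0=NH2 P1=NH2
Op 4: best P0=NH2 P1=NH4
Op 5: best P0=NH2 P1=NH2
Op 6: best P0=NH2 P1=NH4
Op 7: best P0=NH2 P1=NH1

Answer: P0:NH2 P1:NH1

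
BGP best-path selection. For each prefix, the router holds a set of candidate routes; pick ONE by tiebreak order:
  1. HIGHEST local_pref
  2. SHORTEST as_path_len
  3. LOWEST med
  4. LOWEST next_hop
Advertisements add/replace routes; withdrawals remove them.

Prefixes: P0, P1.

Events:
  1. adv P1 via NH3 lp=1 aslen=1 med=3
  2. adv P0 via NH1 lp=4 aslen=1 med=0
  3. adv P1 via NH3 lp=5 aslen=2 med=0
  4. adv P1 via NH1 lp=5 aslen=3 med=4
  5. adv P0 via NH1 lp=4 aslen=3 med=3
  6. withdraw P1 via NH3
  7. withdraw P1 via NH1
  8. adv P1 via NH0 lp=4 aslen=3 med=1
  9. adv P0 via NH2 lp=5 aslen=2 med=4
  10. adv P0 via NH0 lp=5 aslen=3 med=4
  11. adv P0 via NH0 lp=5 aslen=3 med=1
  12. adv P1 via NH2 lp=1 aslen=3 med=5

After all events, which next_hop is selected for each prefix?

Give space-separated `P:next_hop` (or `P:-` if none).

Answer: P0:NH2 P1:NH0

Derivation:
Op 1: best P0=- P1=NH3
Op 2: best P0=NH1 P1=NH3
Op 3: best P0=NH1 P1=NH3
Op 4: best P0=NH1 P1=NH3
Op 5: best P0=NH1 P1=NH3
Op 6: best P0=NH1 P1=NH1
Op 7: best P0=NH1 P1=-
Op 8: best P0=NH1 P1=NH0
Op 9: best P0=NH2 P1=NH0
Op 10: best P0=NH2 P1=NH0
Op 11: best P0=NH2 P1=NH0
Op 12: best P0=NH2 P1=NH0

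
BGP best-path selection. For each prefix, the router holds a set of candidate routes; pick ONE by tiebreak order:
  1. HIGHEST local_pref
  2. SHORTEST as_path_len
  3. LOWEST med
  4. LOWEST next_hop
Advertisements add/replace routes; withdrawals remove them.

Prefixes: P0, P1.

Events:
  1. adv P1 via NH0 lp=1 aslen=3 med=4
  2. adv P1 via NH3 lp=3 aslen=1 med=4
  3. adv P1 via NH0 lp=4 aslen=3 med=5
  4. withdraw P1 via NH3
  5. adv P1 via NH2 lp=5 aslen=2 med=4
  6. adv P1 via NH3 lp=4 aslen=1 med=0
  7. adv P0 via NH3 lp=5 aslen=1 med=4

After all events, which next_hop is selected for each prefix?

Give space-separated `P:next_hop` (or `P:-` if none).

Answer: P0:NH3 P1:NH2

Derivation:
Op 1: best P0=- P1=NH0
Op 2: best P0=- P1=NH3
Op 3: best P0=- P1=NH0
Op 4: best P0=- P1=NH0
Op 5: best P0=- P1=NH2
Op 6: best P0=- P1=NH2
Op 7: best P0=NH3 P1=NH2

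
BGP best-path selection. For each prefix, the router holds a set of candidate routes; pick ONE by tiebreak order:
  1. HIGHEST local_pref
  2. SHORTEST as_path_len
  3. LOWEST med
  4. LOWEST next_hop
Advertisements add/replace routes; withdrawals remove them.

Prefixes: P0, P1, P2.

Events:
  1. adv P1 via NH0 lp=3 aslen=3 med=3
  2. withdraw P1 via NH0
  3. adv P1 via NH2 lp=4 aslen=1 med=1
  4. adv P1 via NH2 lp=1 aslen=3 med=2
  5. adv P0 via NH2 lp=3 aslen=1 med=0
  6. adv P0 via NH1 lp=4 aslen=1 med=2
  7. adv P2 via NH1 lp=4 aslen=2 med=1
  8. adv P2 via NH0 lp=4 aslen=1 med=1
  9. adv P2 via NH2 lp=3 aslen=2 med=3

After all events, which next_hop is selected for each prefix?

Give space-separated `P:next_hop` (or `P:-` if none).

Answer: P0:NH1 P1:NH2 P2:NH0

Derivation:
Op 1: best P0=- P1=NH0 P2=-
Op 2: best P0=- P1=- P2=-
Op 3: best P0=- P1=NH2 P2=-
Op 4: best P0=- P1=NH2 P2=-
Op 5: best P0=NH2 P1=NH2 P2=-
Op 6: best P0=NH1 P1=NH2 P2=-
Op 7: best P0=NH1 P1=NH2 P2=NH1
Op 8: best P0=NH1 P1=NH2 P2=NH0
Op 9: best P0=NH1 P1=NH2 P2=NH0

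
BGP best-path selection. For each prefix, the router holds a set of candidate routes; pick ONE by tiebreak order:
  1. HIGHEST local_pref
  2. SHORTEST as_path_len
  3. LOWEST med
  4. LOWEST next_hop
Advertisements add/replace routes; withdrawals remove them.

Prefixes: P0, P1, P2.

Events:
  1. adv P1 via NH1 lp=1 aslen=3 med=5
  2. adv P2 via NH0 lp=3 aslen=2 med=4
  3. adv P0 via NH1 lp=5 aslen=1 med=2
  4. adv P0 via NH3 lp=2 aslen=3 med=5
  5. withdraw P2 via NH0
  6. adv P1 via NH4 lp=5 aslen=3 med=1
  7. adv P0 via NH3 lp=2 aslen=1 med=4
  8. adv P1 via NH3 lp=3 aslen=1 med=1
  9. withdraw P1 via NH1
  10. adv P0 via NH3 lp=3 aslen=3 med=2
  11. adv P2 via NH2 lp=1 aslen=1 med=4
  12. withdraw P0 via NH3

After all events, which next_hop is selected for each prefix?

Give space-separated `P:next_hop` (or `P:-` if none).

Op 1: best P0=- P1=NH1 P2=-
Op 2: best P0=- P1=NH1 P2=NH0
Op 3: best P0=NH1 P1=NH1 P2=NH0
Op 4: best P0=NH1 P1=NH1 P2=NH0
Op 5: best P0=NH1 P1=NH1 P2=-
Op 6: best P0=NH1 P1=NH4 P2=-
Op 7: best P0=NH1 P1=NH4 P2=-
Op 8: best P0=NH1 P1=NH4 P2=-
Op 9: best P0=NH1 P1=NH4 P2=-
Op 10: best P0=NH1 P1=NH4 P2=-
Op 11: best P0=NH1 P1=NH4 P2=NH2
Op 12: best P0=NH1 P1=NH4 P2=NH2

Answer: P0:NH1 P1:NH4 P2:NH2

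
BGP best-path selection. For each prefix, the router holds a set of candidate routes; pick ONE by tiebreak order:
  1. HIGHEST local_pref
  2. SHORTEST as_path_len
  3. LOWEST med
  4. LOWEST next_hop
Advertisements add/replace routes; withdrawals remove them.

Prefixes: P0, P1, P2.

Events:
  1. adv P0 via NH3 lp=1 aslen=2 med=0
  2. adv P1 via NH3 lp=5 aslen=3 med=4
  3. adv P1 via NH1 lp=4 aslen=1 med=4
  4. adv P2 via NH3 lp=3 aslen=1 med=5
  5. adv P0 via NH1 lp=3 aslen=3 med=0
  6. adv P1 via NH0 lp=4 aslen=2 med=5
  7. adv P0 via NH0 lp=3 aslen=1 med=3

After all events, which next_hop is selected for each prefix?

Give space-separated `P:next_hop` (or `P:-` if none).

Answer: P0:NH0 P1:NH3 P2:NH3

Derivation:
Op 1: best P0=NH3 P1=- P2=-
Op 2: best P0=NH3 P1=NH3 P2=-
Op 3: best P0=NH3 P1=NH3 P2=-
Op 4: best P0=NH3 P1=NH3 P2=NH3
Op 5: best P0=NH1 P1=NH3 P2=NH3
Op 6: best P0=NH1 P1=NH3 P2=NH3
Op 7: best P0=NH0 P1=NH3 P2=NH3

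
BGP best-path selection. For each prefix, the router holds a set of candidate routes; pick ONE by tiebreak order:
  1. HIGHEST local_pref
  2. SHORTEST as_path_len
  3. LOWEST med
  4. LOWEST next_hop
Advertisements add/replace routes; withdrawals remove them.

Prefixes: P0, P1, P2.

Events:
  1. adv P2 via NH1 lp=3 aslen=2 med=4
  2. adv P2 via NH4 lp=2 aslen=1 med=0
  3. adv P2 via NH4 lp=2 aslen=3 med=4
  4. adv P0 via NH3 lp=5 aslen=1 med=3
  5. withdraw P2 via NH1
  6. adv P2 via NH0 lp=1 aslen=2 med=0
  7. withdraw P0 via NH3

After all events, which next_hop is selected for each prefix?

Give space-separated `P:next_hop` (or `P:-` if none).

Op 1: best P0=- P1=- P2=NH1
Op 2: best P0=- P1=- P2=NH1
Op 3: best P0=- P1=- P2=NH1
Op 4: best P0=NH3 P1=- P2=NH1
Op 5: best P0=NH3 P1=- P2=NH4
Op 6: best P0=NH3 P1=- P2=NH4
Op 7: best P0=- P1=- P2=NH4

Answer: P0:- P1:- P2:NH4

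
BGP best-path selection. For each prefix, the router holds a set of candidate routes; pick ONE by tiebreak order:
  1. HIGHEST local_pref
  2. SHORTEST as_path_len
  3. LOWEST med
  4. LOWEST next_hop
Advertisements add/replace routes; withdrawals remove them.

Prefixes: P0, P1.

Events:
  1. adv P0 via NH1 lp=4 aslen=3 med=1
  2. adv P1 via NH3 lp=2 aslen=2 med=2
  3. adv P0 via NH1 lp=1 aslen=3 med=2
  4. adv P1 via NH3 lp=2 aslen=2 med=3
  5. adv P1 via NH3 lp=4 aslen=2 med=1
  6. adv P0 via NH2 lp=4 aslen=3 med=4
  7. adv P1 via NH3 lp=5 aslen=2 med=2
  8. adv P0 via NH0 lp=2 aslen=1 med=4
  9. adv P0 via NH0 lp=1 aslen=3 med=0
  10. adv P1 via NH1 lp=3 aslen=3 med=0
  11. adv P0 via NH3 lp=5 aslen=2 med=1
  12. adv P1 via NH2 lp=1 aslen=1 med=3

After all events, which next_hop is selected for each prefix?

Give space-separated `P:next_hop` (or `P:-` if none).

Answer: P0:NH3 P1:NH3

Derivation:
Op 1: best P0=NH1 P1=-
Op 2: best P0=NH1 P1=NH3
Op 3: best P0=NH1 P1=NH3
Op 4: best P0=NH1 P1=NH3
Op 5: best P0=NH1 P1=NH3
Op 6: best P0=NH2 P1=NH3
Op 7: best P0=NH2 P1=NH3
Op 8: best P0=NH2 P1=NH3
Op 9: best P0=NH2 P1=NH3
Op 10: best P0=NH2 P1=NH3
Op 11: best P0=NH3 P1=NH3
Op 12: best P0=NH3 P1=NH3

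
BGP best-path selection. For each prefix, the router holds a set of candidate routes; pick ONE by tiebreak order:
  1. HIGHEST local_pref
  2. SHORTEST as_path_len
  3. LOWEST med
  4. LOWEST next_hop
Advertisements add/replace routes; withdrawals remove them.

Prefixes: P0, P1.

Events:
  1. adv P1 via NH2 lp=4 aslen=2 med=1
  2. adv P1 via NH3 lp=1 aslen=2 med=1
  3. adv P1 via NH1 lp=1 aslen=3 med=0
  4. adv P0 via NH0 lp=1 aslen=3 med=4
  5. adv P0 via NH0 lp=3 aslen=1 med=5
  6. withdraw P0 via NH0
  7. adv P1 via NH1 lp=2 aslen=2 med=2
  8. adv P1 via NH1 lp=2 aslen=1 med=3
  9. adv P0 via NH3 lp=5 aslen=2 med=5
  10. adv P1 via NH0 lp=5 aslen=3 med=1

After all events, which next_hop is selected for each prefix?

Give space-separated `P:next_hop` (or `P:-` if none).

Op 1: best P0=- P1=NH2
Op 2: best P0=- P1=NH2
Op 3: best P0=- P1=NH2
Op 4: best P0=NH0 P1=NH2
Op 5: best P0=NH0 P1=NH2
Op 6: best P0=- P1=NH2
Op 7: best P0=- P1=NH2
Op 8: best P0=- P1=NH2
Op 9: best P0=NH3 P1=NH2
Op 10: best P0=NH3 P1=NH0

Answer: P0:NH3 P1:NH0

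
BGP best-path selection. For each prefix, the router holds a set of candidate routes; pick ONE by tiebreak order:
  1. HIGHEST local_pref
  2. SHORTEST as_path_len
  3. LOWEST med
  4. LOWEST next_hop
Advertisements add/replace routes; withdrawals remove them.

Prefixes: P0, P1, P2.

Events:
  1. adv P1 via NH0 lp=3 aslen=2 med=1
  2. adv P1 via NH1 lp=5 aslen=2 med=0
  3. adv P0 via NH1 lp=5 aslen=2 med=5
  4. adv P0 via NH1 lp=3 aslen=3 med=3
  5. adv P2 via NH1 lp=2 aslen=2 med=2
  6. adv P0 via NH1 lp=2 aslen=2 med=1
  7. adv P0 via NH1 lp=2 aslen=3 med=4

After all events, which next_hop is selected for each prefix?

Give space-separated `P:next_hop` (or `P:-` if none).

Op 1: best P0=- P1=NH0 P2=-
Op 2: best P0=- P1=NH1 P2=-
Op 3: best P0=NH1 P1=NH1 P2=-
Op 4: best P0=NH1 P1=NH1 P2=-
Op 5: best P0=NH1 P1=NH1 P2=NH1
Op 6: best P0=NH1 P1=NH1 P2=NH1
Op 7: best P0=NH1 P1=NH1 P2=NH1

Answer: P0:NH1 P1:NH1 P2:NH1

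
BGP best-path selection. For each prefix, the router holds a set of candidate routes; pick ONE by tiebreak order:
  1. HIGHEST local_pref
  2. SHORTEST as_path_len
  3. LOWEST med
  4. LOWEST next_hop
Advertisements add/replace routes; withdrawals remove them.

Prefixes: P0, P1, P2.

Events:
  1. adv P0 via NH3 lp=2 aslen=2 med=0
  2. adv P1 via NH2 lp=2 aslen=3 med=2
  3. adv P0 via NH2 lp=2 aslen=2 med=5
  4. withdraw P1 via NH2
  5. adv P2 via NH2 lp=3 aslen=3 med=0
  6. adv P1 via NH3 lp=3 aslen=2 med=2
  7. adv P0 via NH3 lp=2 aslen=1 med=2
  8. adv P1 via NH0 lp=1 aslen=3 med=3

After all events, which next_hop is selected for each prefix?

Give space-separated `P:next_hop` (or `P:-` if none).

Op 1: best P0=NH3 P1=- P2=-
Op 2: best P0=NH3 P1=NH2 P2=-
Op 3: best P0=NH3 P1=NH2 P2=-
Op 4: best P0=NH3 P1=- P2=-
Op 5: best P0=NH3 P1=- P2=NH2
Op 6: best P0=NH3 P1=NH3 P2=NH2
Op 7: best P0=NH3 P1=NH3 P2=NH2
Op 8: best P0=NH3 P1=NH3 P2=NH2

Answer: P0:NH3 P1:NH3 P2:NH2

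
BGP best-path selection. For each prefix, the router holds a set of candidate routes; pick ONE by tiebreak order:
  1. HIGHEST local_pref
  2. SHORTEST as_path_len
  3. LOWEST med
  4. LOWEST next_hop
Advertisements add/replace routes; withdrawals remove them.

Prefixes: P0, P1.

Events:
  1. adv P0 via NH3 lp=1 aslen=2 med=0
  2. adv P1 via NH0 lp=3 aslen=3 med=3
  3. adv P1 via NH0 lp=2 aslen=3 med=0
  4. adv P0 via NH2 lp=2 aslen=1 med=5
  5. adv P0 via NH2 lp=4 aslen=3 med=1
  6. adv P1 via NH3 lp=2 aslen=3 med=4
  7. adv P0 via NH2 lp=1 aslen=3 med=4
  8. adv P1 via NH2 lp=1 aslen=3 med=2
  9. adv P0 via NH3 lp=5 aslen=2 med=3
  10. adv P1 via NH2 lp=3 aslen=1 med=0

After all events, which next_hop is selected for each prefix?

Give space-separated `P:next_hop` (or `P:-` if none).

Answer: P0:NH3 P1:NH2

Derivation:
Op 1: best P0=NH3 P1=-
Op 2: best P0=NH3 P1=NH0
Op 3: best P0=NH3 P1=NH0
Op 4: best P0=NH2 P1=NH0
Op 5: best P0=NH2 P1=NH0
Op 6: best P0=NH2 P1=NH0
Op 7: best P0=NH3 P1=NH0
Op 8: best P0=NH3 P1=NH0
Op 9: best P0=NH3 P1=NH0
Op 10: best P0=NH3 P1=NH2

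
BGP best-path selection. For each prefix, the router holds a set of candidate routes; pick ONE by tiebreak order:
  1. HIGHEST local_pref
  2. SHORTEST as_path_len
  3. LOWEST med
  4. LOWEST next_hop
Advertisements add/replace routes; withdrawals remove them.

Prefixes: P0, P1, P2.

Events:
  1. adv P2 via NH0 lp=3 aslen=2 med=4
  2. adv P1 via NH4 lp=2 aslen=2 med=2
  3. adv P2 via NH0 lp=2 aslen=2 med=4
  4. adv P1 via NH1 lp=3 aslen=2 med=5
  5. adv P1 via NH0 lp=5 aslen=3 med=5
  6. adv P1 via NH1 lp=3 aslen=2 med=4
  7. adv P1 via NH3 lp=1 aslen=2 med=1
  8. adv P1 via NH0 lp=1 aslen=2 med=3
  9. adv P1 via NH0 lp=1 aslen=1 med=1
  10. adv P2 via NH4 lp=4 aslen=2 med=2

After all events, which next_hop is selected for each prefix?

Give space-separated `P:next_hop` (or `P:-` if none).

Answer: P0:- P1:NH1 P2:NH4

Derivation:
Op 1: best P0=- P1=- P2=NH0
Op 2: best P0=- P1=NH4 P2=NH0
Op 3: best P0=- P1=NH4 P2=NH0
Op 4: best P0=- P1=NH1 P2=NH0
Op 5: best P0=- P1=NH0 P2=NH0
Op 6: best P0=- P1=NH0 P2=NH0
Op 7: best P0=- P1=NH0 P2=NH0
Op 8: best P0=- P1=NH1 P2=NH0
Op 9: best P0=- P1=NH1 P2=NH0
Op 10: best P0=- P1=NH1 P2=NH4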